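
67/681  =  67/681 =0.10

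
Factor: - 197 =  - 197^1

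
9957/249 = 39 + 82/83 =39.99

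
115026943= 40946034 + 74080909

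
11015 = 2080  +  8935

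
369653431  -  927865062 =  - 558211631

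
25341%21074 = 4267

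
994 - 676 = 318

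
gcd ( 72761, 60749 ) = 13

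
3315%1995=1320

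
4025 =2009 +2016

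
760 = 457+303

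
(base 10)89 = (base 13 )6B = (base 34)2L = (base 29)32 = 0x59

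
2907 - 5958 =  - 3051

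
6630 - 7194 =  - 564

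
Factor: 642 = 2^1*3^1*107^1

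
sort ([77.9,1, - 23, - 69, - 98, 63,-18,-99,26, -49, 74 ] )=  [-99, - 98,- 69, - 49,- 23, - 18,1, 26, 63, 74, 77.9]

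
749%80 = 29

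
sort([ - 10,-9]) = [ - 10, - 9]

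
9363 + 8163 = 17526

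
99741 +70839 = 170580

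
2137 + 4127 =6264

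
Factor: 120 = 2^3*3^1*5^1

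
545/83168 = 545/83168 = 0.01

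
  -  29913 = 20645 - 50558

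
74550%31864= 10822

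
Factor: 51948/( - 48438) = - 74/69 = - 2^1*3^(-1)*23^( - 1)*37^1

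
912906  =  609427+303479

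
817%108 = 61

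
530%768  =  530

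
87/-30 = -29/10 = -2.90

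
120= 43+77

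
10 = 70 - 60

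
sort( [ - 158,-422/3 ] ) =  [-158, - 422/3]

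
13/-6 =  - 3  +  5/6=- 2.17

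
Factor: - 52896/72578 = -26448/36289 = - 2^4*3^1*11^(-1)*19^1*29^1*3299^( - 1)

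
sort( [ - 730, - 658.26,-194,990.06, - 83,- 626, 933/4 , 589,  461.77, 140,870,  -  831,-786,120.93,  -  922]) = [-922 , - 831,-786, - 730, - 658.26, - 626, - 194,-83, 120.93,140,933/4, 461.77,  589, 870,990.06 ] 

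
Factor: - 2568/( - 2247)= 8/7 = 2^3* 7^( - 1)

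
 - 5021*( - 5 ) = 25105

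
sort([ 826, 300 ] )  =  [ 300,826 ]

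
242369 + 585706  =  828075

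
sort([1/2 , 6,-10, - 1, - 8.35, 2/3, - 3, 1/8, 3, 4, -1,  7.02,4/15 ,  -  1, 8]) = [ - 10, - 8.35,-3,  -  1,  -  1,-1,1/8, 4/15, 1/2 , 2/3 , 3, 4, 6, 7.02, 8] 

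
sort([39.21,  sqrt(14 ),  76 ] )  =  [sqrt( 14),39.21, 76 ] 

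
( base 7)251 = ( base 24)5E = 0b10000110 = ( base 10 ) 134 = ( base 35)3T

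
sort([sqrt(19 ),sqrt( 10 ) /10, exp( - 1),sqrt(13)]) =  [ sqrt( 10) /10,exp ( - 1),sqrt( 13 ), sqrt( 19 )]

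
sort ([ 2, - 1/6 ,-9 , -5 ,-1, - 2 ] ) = [ - 9,-5, - 2,- 1,- 1/6 , 2] 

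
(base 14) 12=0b10000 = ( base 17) G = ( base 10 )16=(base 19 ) G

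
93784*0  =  0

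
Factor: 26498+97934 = 124432 = 2^4*7^1*11^1*101^1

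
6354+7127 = 13481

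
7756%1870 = 276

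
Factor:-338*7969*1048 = -2822811056 = -2^4*13^3*131^1*613^1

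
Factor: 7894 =2^1*3947^1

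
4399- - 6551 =10950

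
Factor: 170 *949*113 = 2^1*5^1*13^1*17^1*73^1*113^1 = 18230290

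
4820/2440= 1 + 119/122 = 1.98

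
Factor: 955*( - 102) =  - 2^1*3^1 * 5^1 * 17^1*191^1 = - 97410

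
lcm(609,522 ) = 3654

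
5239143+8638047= 13877190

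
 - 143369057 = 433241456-576610513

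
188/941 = 188/941 = 0.20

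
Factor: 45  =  3^2 * 5^1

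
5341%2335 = 671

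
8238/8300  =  4119/4150  =  0.99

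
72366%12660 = 9066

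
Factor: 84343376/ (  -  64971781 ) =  - 2^4*7^ ( - 1 )*13^1*157^ ( - 1)*59119^( - 1 )*405497^1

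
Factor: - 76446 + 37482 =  - 2^2*3^1*17^1*191^1 = -  38964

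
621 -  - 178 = 799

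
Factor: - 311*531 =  - 165141= - 3^2*59^1*311^1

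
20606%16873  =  3733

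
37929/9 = 12643/3  =  4214.33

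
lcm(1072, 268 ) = 1072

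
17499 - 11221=6278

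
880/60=44/3 = 14.67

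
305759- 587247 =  - 281488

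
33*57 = 1881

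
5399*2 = 10798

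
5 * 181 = 905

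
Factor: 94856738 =2^1*23^1 * 29^1*211^1*337^1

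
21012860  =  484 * 43415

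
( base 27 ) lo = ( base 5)4331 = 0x24f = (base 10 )591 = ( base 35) gv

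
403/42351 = 403/42351  =  0.01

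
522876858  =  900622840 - 377745982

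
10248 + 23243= 33491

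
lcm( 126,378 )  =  378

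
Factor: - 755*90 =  - 2^1*3^2*5^2* 151^1 = - 67950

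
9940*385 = 3826900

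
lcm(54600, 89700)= 1255800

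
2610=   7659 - 5049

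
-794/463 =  - 794/463 = - 1.71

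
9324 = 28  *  333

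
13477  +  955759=969236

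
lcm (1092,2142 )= 55692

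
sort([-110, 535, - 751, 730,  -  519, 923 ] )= [ - 751,-519, -110,535,730, 923]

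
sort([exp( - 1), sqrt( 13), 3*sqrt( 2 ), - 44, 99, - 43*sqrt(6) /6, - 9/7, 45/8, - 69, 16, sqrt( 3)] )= [  -  69, - 44, - 43*sqrt(6 )/6, - 9/7, exp (  -  1 ), sqrt( 3 ), sqrt( 13 ), 3*sqrt(2 ),  45/8, 16,99 ] 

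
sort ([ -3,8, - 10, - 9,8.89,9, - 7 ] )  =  [ - 10,-9, - 7, - 3,8, 8.89,  9] 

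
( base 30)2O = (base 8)124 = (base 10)84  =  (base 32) 2K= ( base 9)103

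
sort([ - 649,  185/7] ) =[-649,  185/7 ]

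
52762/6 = 8793+2/3 =8793.67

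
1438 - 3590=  - 2152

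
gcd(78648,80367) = 3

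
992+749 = 1741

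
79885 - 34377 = 45508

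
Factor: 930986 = 2^1*7^1 * 66499^1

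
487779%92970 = 22929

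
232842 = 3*77614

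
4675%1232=979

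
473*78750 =37248750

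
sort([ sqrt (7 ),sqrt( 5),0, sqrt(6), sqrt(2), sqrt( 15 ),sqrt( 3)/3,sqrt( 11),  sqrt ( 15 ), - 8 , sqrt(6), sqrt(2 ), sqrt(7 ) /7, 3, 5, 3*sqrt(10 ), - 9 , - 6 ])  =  [ - 9,-8,-6, 0, sqrt( 7 )/7, sqrt(3)/3, sqrt (2),  sqrt(2), sqrt(5 ), sqrt(6),  sqrt(6 ) , sqrt (7), 3, sqrt( 11),  sqrt( 15 ),sqrt( 15 ), 5,3*sqrt( 10 )]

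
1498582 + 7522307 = 9020889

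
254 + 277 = 531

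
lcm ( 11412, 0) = 0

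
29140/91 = 320 + 20/91 = 320.22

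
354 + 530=884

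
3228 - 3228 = 0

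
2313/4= 578 + 1/4   =  578.25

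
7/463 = 7/463 = 0.02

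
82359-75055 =7304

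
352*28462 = 10018624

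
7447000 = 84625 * 88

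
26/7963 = 26/7963 = 0.00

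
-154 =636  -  790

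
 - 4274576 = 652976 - 4927552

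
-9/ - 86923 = 9/86923 = 0.00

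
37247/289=128 + 15/17 = 128.88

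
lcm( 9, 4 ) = 36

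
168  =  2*84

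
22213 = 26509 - 4296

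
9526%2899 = 829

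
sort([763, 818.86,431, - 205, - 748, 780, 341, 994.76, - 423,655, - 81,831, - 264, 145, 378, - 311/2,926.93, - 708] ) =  [ - 748, -708,  -  423, - 264 , - 205, -311/2, - 81,145, 341, 378,  431, 655,  763,780 , 818.86,  831, 926.93, 994.76] 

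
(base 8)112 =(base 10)74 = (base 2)1001010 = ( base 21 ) 3B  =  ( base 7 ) 134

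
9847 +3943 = 13790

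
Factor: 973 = 7^1*139^1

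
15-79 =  - 64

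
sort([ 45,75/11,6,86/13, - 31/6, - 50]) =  [ - 50,  -  31/6, 6,86/13,75/11, 45 ]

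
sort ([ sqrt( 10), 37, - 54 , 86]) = [ -54, sqrt( 10), 37, 86] 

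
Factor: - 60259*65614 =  - 3953834026 = -2^1*53^1*619^1*60259^1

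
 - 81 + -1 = - 82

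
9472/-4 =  - 2368+ 0/1 = -2368.00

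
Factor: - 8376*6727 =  - 2^3 * 3^1*7^1*31^2 * 349^1 = - 56345352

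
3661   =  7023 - 3362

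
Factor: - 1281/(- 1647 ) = 7/9 = 3^( - 2 )*7^1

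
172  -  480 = -308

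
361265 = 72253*5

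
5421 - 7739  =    -  2318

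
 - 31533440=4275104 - 35808544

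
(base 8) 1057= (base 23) 117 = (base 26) ld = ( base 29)j8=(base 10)559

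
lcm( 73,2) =146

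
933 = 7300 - 6367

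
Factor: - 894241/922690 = - 2^(  -  1)*5^(  -  1) * 313^1*2857^1* 92269^( - 1 ) 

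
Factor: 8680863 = 3^1* 17^1 *170213^1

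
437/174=437/174=2.51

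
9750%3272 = 3206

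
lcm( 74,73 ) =5402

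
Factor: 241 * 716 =2^2 * 179^1*241^1 = 172556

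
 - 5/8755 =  - 1/1751 = - 0.00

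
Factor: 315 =3^2*5^1  *  7^1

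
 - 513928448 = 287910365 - 801838813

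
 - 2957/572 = -2957/572  =  - 5.17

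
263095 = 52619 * 5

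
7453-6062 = 1391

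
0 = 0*66180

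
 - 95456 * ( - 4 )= 381824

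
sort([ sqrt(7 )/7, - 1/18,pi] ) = [- 1/18,sqrt ( 7 )/7, pi]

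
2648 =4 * 662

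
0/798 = 0 = 0.00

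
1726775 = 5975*289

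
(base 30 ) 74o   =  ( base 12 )3890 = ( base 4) 1210230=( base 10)6444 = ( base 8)14454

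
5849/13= 5849/13= 449.92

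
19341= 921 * 21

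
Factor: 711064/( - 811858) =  - 355532/405929  =  -2^2*89^( - 1)*4561^(-1)*88883^1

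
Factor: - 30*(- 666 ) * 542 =2^3* 3^3*5^1*37^1*271^1 = 10829160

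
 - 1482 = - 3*494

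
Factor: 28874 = 2^1*14437^1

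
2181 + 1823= 4004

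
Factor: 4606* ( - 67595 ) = -311342570= - 2^1  *  5^1 * 7^2 * 11^1*47^1*1229^1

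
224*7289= 1632736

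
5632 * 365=2055680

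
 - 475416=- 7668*62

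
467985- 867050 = -399065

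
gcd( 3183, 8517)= 3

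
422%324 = 98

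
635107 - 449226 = 185881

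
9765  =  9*1085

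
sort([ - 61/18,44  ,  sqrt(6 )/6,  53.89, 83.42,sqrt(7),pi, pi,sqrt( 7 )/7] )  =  [- 61/18, sqrt( 7)/7 , sqrt( 6 ) /6,sqrt( 7),pi, pi,44,53.89, 83.42 ]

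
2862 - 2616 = 246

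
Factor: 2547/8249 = 3^2*73^( - 1 )*113^( - 1) * 283^1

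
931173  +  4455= 935628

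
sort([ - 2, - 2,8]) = [ - 2, - 2,8]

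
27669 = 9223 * 3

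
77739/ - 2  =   - 77739/2 = - 38869.50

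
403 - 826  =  -423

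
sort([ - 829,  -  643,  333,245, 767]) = [ - 829, - 643, 245,333,767]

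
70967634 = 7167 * 9902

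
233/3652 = 233/3652 =0.06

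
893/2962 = 893/2962 = 0.30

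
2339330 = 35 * 66838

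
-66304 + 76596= 10292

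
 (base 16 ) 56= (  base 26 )38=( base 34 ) 2I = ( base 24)3E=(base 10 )86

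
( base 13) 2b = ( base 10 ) 37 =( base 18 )21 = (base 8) 45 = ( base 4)211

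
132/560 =33/140 = 0.24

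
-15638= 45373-61011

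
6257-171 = 6086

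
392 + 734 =1126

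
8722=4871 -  - 3851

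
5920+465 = 6385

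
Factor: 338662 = 2^1*29^1*5839^1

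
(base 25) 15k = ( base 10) 770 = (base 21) 1fe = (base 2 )1100000010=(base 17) 2b5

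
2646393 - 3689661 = -1043268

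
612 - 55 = 557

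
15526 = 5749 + 9777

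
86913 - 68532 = 18381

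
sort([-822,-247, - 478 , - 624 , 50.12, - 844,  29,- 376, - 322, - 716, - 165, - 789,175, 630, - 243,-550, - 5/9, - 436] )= [ - 844, - 822, -789, - 716,-624,-550,- 478, - 436 , - 376,  -  322 , - 247 , - 243, - 165,  -  5/9, 29, 50.12, 175,630]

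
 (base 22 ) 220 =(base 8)1764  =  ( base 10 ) 1012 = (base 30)13m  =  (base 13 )5CB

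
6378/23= 277 + 7/23 = 277.30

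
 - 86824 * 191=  - 16583384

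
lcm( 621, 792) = 54648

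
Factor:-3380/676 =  - 5^1  =  - 5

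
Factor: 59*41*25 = 60475 = 5^2*41^1*59^1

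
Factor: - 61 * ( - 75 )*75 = 343125 = 3^2*5^4*61^1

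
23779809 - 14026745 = 9753064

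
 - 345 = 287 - 632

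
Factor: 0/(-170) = 0^1 = 0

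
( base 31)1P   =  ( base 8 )70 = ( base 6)132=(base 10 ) 56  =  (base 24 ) 28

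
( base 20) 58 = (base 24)4C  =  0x6c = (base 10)108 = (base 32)3c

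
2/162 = 1/81 =0.01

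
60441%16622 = 10575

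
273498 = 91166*3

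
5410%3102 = 2308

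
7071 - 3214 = 3857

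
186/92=2 + 1/46   =  2.02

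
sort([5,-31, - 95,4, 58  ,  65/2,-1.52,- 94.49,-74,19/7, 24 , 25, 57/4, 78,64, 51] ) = [ - 95, - 94.49, - 74,  -  31,- 1.52, 19/7, 4, 5,57/4,24, 25, 65/2,51,58, 64,78]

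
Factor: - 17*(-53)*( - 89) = -17^1*53^1*89^1=- 80189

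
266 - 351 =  - 85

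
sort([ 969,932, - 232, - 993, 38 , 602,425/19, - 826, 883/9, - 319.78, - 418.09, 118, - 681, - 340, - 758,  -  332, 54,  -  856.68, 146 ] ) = [ - 993, - 856.68, - 826, - 758 , - 681, - 418.09, - 340, - 332, - 319.78, - 232, 425/19,38, 54, 883/9, 118, 146 , 602,932, 969]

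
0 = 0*84617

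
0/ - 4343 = 0/1 = - 0.00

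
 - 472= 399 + -871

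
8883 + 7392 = 16275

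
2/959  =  2/959 = 0.00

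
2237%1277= 960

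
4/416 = 1/104=0.01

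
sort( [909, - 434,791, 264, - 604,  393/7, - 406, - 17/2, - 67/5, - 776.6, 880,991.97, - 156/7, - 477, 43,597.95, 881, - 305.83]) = [ - 776.6, - 604,-477, - 434, - 406,-305.83, - 156/7, - 67/5, - 17/2, 43,393/7, 264, 597.95, 791,880, 881, 909, 991.97]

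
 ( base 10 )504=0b111111000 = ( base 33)F9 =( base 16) 1F8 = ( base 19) 17a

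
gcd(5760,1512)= 72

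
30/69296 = 15/34648  =  0.00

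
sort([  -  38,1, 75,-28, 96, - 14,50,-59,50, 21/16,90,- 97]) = [ - 97 , - 59, - 38, - 28,  -  14,1,  21/16,50,50 , 75, 90, 96] 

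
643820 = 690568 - 46748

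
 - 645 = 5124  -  5769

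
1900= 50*38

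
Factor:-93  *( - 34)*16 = 50592  =  2^5*3^1*17^1*31^1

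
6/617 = 6/617= 0.01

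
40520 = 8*5065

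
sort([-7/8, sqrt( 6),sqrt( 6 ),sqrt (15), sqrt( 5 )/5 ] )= [ - 7/8,  sqrt( 5)/5,  sqrt( 6),sqrt( 6), sqrt( 15) ]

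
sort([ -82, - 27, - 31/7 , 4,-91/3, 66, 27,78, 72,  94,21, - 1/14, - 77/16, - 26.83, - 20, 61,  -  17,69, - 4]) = [ - 82, - 91/3, - 27, - 26.83, - 20, - 17, - 77/16, - 31/7, - 4, - 1/14, 4,21, 27, 61,  66,69, 72,78, 94]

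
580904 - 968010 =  - 387106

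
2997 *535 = 1603395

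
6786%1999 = 789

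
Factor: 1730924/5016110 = 865462/2508055 = 2^1*5^( - 1 )*11^( - 1 ) *13^1*31^ ( - 1)*1471^ ( - 1 )*33287^1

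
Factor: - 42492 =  - 2^2 * 3^1 * 3541^1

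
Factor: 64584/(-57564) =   -  46/41 = -2^1*23^1*41^( - 1)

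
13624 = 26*524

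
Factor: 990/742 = 3^2*5^1*7^( - 1 )*11^1*53^(- 1 ) = 495/371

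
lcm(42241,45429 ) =2407737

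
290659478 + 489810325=780469803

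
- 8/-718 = 4/359 = 0.01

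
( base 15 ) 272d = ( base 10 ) 8368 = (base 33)7mj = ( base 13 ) 3a69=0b10000010110000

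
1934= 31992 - 30058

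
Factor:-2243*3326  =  -7460218 = -2^1* 1663^1 * 2243^1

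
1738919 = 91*19109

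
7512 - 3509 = 4003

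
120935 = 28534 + 92401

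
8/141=8/141 = 0.06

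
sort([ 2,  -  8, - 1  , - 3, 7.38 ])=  [  -  8, - 3, - 1,2, 7.38 ]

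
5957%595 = 7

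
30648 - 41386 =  - 10738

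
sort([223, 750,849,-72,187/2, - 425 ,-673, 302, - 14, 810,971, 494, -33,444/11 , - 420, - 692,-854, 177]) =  [  -  854,-692, - 673, - 425,- 420,-72, - 33,- 14, 444/11, 187/2, 177, 223,302, 494,750,  810, 849, 971]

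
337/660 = 337/660= 0.51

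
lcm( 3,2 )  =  6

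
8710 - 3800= 4910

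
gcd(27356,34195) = 6839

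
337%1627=337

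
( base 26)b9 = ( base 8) 447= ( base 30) 9p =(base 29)a5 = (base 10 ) 295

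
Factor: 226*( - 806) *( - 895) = 163029620 = 2^2*5^1*13^1*31^1*113^1*179^1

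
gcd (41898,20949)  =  20949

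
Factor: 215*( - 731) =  - 157165 = - 5^1*17^1*43^2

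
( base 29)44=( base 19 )66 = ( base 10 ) 120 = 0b1111000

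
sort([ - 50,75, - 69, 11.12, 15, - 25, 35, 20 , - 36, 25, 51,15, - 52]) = [ - 69, - 52, - 50, - 36, - 25,11.12, 15, 15, 20,25, 35, 51, 75]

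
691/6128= 691/6128 = 0.11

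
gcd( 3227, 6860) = 7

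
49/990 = 49/990  =  0.05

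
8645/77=1235/11= 112.27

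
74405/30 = 14881/6  =  2480.17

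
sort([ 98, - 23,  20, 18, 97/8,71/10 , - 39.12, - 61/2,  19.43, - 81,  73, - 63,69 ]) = [ - 81, - 63, - 39.12, - 61/2, - 23,71/10,  97/8,18, 19.43, 20 , 69,  73,98]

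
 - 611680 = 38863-650543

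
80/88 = 10/11 = 0.91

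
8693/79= 110 + 3/79 = 110.04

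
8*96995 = 775960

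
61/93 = 61/93  =  0.66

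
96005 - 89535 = 6470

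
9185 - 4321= 4864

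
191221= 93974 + 97247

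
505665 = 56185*9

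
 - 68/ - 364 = 17/91 = 0.19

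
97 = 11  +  86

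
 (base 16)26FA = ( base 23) IJJ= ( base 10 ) 9978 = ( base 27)dif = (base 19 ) 18c3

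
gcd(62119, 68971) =1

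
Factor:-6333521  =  -6333521^1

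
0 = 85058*0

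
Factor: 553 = 7^1 * 79^1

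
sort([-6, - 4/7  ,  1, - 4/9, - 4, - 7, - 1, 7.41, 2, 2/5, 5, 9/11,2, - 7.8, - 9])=[ - 9, - 7.8,-7, - 6, - 4  , - 1, - 4/7, - 4/9, 2/5, 9/11, 1, 2, 2, 5,  7.41]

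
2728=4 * 682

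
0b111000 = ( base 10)56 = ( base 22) 2C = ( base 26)24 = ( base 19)2I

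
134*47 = 6298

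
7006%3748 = 3258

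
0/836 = 0 = 0.00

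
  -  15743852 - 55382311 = -71126163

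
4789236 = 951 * 5036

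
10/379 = 10/379 = 0.03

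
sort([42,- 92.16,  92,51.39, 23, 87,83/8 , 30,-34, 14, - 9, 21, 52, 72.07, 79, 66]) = [ - 92.16, - 34, - 9, 83/8, 14,21, 23,30 , 42, 51.39, 52, 66,72.07, 79, 87,92 ] 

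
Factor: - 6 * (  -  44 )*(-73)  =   - 19272 = -2^3*3^1*11^1 * 73^1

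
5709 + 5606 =11315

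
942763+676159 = 1618922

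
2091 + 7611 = 9702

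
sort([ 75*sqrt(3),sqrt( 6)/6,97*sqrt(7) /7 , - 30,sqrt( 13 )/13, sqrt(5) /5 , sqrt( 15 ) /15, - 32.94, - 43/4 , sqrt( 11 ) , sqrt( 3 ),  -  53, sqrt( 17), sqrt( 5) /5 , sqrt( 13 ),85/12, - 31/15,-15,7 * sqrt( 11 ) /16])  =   [-53,-32.94, - 30, - 15  ,-43/4, - 31/15,sqrt( 15 ) /15,sqrt( 13)/13 , sqrt( 6 )/6, sqrt( 5) /5,sqrt( 5) /5,7*sqrt( 11 ) /16, sqrt( 3 ), sqrt( 11 ) , sqrt(13 ), sqrt ( 17 ) , 85/12, 97*sqrt( 7) /7, 75 *sqrt(3)] 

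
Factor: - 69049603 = - 7^1 * 2143^1*4603^1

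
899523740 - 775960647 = 123563093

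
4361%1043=189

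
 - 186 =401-587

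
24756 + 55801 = 80557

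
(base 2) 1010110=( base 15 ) 5b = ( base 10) 86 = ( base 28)32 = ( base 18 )4e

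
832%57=34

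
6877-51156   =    -  44279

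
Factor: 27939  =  3^1*67^1*139^1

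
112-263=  - 151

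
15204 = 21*724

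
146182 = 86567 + 59615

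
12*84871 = 1018452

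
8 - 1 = 7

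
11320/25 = 2264/5 = 452.80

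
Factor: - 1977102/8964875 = - 2^1 * 3^3*5^( - 3)*19^1 * 41^1*47^1*71719^( -1)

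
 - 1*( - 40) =40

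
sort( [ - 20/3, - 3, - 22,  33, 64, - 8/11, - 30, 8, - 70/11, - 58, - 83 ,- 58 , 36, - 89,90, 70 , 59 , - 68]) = [ - 89, - 83, - 68,-58, - 58 , - 30, - 22, - 20/3, - 70/11, - 3, - 8/11,8, 33, 36,59, 64, 70,90]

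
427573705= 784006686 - 356432981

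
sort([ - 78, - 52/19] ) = [ - 78, - 52/19]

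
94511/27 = 94511/27 = 3500.41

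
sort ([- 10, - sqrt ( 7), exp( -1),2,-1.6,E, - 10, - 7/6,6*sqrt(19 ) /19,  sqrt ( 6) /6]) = [ - 10, - 10, - sqrt (7),  -  1.6, - 7/6, exp(-1),sqrt( 6 )/6, 6 *sqrt( 19 )/19, 2, E]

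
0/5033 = 0 = 0.00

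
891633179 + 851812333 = 1743445512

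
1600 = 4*400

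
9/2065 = 9/2065 = 0.00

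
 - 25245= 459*( - 55)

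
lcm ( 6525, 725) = 6525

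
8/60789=8/60789 = 0.00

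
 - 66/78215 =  - 1+78149/78215 = - 0.00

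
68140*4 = 272560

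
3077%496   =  101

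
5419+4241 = 9660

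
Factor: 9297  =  3^2*1033^1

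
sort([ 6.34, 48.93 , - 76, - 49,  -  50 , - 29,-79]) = [-79, - 76, - 50, - 49, -29, 6.34 , 48.93 ]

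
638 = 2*319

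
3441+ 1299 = 4740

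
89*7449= 662961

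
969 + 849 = 1818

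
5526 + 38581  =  44107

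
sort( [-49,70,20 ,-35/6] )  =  [-49 ,-35/6,20, 70 ]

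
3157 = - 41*( - 77 ) 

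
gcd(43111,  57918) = 1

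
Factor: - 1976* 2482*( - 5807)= 28480036624 = 2^4*13^1*17^1*19^1*73^1*5807^1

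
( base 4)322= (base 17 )37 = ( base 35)1n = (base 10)58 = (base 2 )111010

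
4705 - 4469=236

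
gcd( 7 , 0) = 7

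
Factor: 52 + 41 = 93 = 3^1*31^1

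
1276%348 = 232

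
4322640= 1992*2170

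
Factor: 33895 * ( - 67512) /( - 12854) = 2^2 * 3^1*5^1*29^1*97^1*6427^( - 1)*6779^1 = 1144159620/6427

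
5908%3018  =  2890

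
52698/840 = 8783/140 = 62.74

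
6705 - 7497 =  - 792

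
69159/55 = 69159/55 =1257.44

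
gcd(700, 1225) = 175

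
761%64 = 57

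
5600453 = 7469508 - 1869055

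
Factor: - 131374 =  - 2^1*65687^1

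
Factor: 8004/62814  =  2^1*19^( -2) * 23^1= 46/361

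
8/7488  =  1/936 = 0.00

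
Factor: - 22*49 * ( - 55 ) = 59290 = 2^1*5^1*7^2*11^2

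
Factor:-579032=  - 2^3*72379^1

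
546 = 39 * 14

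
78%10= 8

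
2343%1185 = 1158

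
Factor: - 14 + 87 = 73 = 73^1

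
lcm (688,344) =688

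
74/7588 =37/3794 = 0.01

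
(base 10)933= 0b1110100101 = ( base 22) 1k9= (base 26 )19N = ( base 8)1645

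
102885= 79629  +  23256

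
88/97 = 88/97 = 0.91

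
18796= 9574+9222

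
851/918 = 851/918  =  0.93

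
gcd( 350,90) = 10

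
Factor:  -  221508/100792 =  - 2^( - 1) *3^3*7^1 * 43^( - 1) = - 189/86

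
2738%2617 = 121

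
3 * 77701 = 233103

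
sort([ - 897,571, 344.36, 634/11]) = [ - 897,  634/11,344.36 , 571 ] 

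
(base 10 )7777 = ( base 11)5930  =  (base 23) eg3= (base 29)975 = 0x1E61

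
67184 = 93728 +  - 26544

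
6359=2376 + 3983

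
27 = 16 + 11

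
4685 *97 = 454445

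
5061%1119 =585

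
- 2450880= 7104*( - 345 )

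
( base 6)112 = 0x2C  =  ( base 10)44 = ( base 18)28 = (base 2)101100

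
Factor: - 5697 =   -  3^3  *211^1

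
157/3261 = 157/3261 = 0.05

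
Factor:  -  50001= - 3^1*7^1*2381^1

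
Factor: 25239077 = 29^1*53^1*16421^1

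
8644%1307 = 802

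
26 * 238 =6188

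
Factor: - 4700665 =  - 5^1* 37^1*25409^1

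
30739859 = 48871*629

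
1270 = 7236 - 5966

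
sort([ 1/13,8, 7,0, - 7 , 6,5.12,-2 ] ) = [ - 7, - 2,0, 1/13,5.12,6,  7,8]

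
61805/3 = 20601 + 2/3 = 20601.67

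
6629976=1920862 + 4709114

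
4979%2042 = 895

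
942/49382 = 471/24691 = 0.02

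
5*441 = 2205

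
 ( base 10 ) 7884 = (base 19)12fi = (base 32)7mc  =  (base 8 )17314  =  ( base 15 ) 2509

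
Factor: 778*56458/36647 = 43924324/36647 = 2^2*13^( - 1) *389^1*2819^( - 1)*28229^1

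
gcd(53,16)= 1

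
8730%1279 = 1056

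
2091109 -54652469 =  - 52561360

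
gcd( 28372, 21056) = 4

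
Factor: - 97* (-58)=2^1*29^1*97^1 = 5626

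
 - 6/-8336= 3/4168  =  0.00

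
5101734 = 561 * 9094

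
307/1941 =307/1941=0.16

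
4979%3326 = 1653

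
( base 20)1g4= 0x2D4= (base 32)MK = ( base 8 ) 1324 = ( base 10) 724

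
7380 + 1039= 8419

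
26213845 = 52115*503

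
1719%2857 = 1719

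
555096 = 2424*229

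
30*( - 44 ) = -1320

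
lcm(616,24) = 1848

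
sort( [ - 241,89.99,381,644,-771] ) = [ - 771,-241,89.99,381 , 644 ] 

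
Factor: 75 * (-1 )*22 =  - 2^1*3^1*5^2*11^1=- 1650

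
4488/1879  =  4488/1879 = 2.39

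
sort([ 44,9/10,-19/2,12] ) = [  -  19/2,9/10 , 12,44] 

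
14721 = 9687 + 5034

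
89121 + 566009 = 655130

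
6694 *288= 1927872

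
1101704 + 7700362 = 8802066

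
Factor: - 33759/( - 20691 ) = 31/19 = 19^ ( - 1 )*31^1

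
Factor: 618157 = 41^1 *15077^1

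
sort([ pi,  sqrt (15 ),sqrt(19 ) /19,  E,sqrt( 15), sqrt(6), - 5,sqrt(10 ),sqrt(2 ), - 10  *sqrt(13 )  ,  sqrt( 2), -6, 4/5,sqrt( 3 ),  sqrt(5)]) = [ - 10*sqrt( 13 ) , - 6,-5, sqrt(19 ) /19,4/5,sqrt( 2),sqrt(2 ), sqrt(3),  sqrt( 5),sqrt(6 ),E,  pi, sqrt(10 ), sqrt( 15), sqrt( 15 )]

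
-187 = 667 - 854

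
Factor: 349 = 349^1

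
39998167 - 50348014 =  - 10349847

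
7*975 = 6825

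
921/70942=921/70942=0.01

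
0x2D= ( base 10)45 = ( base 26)1j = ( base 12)39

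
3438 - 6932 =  - 3494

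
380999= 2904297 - 2523298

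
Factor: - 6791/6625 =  - 5^( - 3 )*53^( - 1 )*6791^1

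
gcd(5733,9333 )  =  9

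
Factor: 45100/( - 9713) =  - 2^2*5^2*41^1*883^ ( - 1) =- 4100/883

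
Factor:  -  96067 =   -  17^1*5651^1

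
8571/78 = 2857/26 = 109.88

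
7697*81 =623457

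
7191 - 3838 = 3353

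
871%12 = 7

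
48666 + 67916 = 116582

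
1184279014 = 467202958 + 717076056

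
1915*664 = 1271560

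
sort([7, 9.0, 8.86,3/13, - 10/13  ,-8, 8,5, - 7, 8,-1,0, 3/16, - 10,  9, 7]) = [ - 10,- 8, - 7 ,-1 , - 10/13, 0 , 3/16, 3/13 , 5,7, 7, 8, 8, 8.86, 9.0, 9 ] 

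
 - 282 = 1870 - 2152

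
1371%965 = 406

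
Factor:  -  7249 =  - 11^1*659^1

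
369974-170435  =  199539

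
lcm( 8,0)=0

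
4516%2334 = 2182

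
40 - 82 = -42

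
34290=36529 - 2239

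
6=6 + 0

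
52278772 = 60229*868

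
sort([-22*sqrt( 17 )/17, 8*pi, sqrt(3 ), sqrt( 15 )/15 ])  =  [ - 22*sqrt( 17 ) /17,sqrt(15)/15,  sqrt (3 ), 8*pi] 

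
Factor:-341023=-397^1*859^1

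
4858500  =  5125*948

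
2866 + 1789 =4655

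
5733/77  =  74 + 5/11 = 74.45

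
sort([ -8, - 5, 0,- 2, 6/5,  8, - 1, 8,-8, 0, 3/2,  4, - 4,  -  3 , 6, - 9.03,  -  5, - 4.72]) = [ - 9.03, - 8, - 8,-5, - 5 , - 4.72,-4, - 3, - 2,- 1,0, 0,6/5 , 3/2, 4,6,8,8]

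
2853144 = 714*3996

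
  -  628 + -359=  - 987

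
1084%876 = 208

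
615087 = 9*68343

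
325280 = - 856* ( - 380 )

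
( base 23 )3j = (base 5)323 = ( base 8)130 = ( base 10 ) 88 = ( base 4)1120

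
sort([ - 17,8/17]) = [ - 17, 8/17] 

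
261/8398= 261/8398=0.03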